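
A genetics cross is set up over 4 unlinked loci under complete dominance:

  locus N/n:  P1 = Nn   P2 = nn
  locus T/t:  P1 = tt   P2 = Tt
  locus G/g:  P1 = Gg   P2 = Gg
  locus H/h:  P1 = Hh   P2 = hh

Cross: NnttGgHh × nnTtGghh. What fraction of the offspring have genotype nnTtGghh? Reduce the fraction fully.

P(nnTtGghh) = 1/16

NnttGgHh gametes: NtGH×2, NtGh×2, NtgH×2, Ntgh×2, ntGH×2, ntGh×2, ntgH×2, ntgh×2
nnTtGghh gametes: nTGh×4, nTgh×4, ntGh×4, ntgh×4
NnttGgHh×nnTtGghh grid (16·16=256): NnTtGGHh=8 NnTtGGhh=8 NnTtGgHh=16 NnTtGghh=16 NnTtggHh=8 NnTtgghh=8 NnttGGHh=8 NnttGGhh=8 NnttGgHh=16 NnttGghh=16 NnttggHh=8 Nnttgghh=8 nnTtGGHh=8 nnTtGGhh=8 nnTtGgHh=16 nnTtGghh=16 nnTtggHh=8 nnTtgghh=8 nnttGGHh=8 nnttGGhh=8 nnttGgHh=16 nnttGghh=16 nnttggHh=8 nnttgghh=8
nnTtGghh hits 16/256; gcd=16; 16÷16/256÷16 = 1/16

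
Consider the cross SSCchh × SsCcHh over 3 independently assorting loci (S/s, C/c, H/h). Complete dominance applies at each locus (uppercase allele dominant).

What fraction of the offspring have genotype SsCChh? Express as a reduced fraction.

P(SsCChh) = 1/16

SSCchh gametes: SCh×4, Sch×4
SsCcHh gametes: SCH×1, SCh×1, ScH×1, Sch×1, sCH×1, sCh×1, scH×1, sch×1
SSCchh×SsCcHh grid (8·8=64): SSCCHh=4 SSCChh=4 SSCcHh=8 SSCchh=8 SSccHh=4 SScchh=4 SsCCHh=4 SsCChh=4 SsCcHh=8 SsCchh=8 SsccHh=4 Sscchh=4
SsCChh hits 4/64; gcd=4; 4÷4/64÷4 = 1/16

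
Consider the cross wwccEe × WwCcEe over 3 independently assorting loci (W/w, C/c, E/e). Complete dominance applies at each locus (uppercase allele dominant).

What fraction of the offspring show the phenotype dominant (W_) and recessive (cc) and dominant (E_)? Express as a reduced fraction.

wwccEe gametes: wcE×4, wce×4
WwCcEe gametes: WCE×1, WCe×1, WcE×1, Wce×1, wCE×1, wCe×1, wcE×1, wce×1
wwccEe×WwCcEe grid (8·8=64): WwCcEE=4 WwCcEe=8 WwCcee=4 WwccEE=4 WwccEe=8 Wwccee=4 wwCcEE=4 wwCcEe=8 wwCcee=4 wwccEE=4 wwccEe=8 wwccee=4
W_ cc E_ hits 12/64; gcd=4; 12÷4/64÷4 = 3/16

P(W_ cc E_) = 3/16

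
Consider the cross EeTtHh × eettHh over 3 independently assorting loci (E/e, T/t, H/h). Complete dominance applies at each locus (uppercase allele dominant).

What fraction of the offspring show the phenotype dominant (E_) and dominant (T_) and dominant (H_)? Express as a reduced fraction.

P(E_ T_ H_) = 3/16

EeTtHh gametes: ETH×1, ETh×1, EtH×1, Eth×1, eTH×1, eTh×1, etH×1, eth×1
eettHh gametes: etH×4, eth×4
EeTtHh×eettHh grid (8·8=64): EeTtHH=4 EeTtHh=8 EeTthh=4 EettHH=4 EettHh=8 Eetthh=4 eeTtHH=4 eeTtHh=8 eeTthh=4 eettHH=4 eettHh=8 eetthh=4
E_ T_ H_ hits 12/64; gcd=4; 12÷4/64÷4 = 3/16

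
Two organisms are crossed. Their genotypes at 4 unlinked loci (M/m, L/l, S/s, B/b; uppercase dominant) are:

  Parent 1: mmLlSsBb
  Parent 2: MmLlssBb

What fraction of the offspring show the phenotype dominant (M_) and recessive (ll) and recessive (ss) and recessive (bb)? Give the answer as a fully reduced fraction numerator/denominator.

P(M_ ll ss bb) = 1/64

mmLlSsBb gametes: mLSB×2, mLSb×2, mLsB×2, mLsb×2, mlSB×2, mlSb×2, mlsB×2, mlsb×2
MmLlssBb gametes: MLsB×2, MLsb×2, MlsB×2, Mlsb×2, mLsB×2, mLsb×2, mlsB×2, mlsb×2
mmLlSsBb×MmLlssBb grid (16·16=256): MmLLSsBB=4 MmLLSsBb=8 MmLLSsbb=4 MmLLssBB=4 MmLLssBb=8 MmLLssbb=4 MmLlSsBB=8 MmLlSsBb=16 MmLlSsbb=8 MmLlssBB=8 MmLlssBb=16 MmLlssbb=8 MmllSsBB=4 MmllSsBb=8 MmllSsbb=4 MmllssBB=4 MmllssBb=8 Mmllssbb=4 mmLLSsBB=4 mmLLSsBb=8 mmLLSsbb=4 mmLLssBB=4 mmLLssBb=8 mmLLssbb=4 mmLlSsBB=8 mmLlSsBb=16 mmLlSsbb=8 mmLlssBB=8 mmLlssBb=16 mmLlssbb=8 mmllSsBB=4 mmllSsBb=8 mmllSsbb=4 mmllssBB=4 mmllssBb=8 mmllssbb=4
M_ ll ss bb hits 4/256; gcd=4; 4÷4/256÷4 = 1/64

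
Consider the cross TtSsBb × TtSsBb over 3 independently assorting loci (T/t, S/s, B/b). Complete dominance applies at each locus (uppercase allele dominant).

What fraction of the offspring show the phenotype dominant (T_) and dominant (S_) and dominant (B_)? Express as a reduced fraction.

TtSsBb gametes: TSB×1, TSb×1, TsB×1, Tsb×1, tSB×1, tSb×1, tsB×1, tsb×1
TtSsBb gametes: TSB×1, TSb×1, TsB×1, Tsb×1, tSB×1, tSb×1, tsB×1, tsb×1
TtSsBb×TtSsBb grid (8·8=64): TTSSBB=1 TTSSBb=2 TTSSbb=1 TTSsBB=2 TTSsBb=4 TTSsbb=2 TTssBB=1 TTssBb=2 TTssbb=1 TtSSBB=2 TtSSBb=4 TtSSbb=2 TtSsBB=4 TtSsBb=8 TtSsbb=4 TtssBB=2 TtssBb=4 Ttssbb=2 ttSSBB=1 ttSSBb=2 ttSSbb=1 ttSsBB=2 ttSsBb=4 ttSsbb=2 ttssBB=1 ttssBb=2 ttssbb=1
T_ S_ B_ hits 27/64; gcd=1; 27÷1/64÷1 = 27/64

P(T_ S_ B_) = 27/64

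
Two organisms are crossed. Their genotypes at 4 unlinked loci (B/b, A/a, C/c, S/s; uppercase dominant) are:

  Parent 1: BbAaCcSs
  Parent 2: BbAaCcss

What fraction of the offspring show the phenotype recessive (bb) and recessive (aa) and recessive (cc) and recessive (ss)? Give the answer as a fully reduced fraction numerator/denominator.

P(bb aa cc ss) = 1/128

BbAaCcSs gametes: BACS×1, BACs×1, BAcS×1, BAcs×1, BaCS×1, BaCs×1, BacS×1, Bacs×1, bACS×1, bACs×1, bAcS×1, bAcs×1, baCS×1, baCs×1, bacS×1, bacs×1
BbAaCcss gametes: BACs×2, BAcs×2, BaCs×2, Bacs×2, bACs×2, bAcs×2, baCs×2, bacs×2
BbAaCcSs×BbAaCcss grid (16·16=256): BBAACCSs=2 BBAACCss=2 BBAACcSs=4 BBAACcss=4 BBAAccSs=2 BBAAccss=2 BBAaCCSs=4 BBAaCCss=4 BBAaCcSs=8 BBAaCcss=8 BBAaccSs=4 BBAaccss=4 BBaaCCSs=2 BBaaCCss=2 BBaaCcSs=4 BBaaCcss=4 BBaaccSs=2 BBaaccss=2 BbAACCSs=4 BbAACCss=4 BbAACcSs=8 BbAACcss=8 BbAAccSs=4 BbAAccss=4 BbAaCCSs=8 BbAaCCss=8 BbAaCcSs=16 BbAaCcss=16 BbAaccSs=8 BbAaccss=8 BbaaCCSs=4 BbaaCCss=4 BbaaCcSs=8 BbaaCcss=8 BbaaccSs=4 Bbaaccss=4 bbAACCSs=2 bbAACCss=2 bbAACcSs=4 bbAACcss=4 bbAAccSs=2 bbAAccss=2 bbAaCCSs=4 bbAaCCss=4 bbAaCcSs=8 bbAaCcss=8 bbAaccSs=4 bbAaccss=4 bbaaCCSs=2 bbaaCCss=2 bbaaCcSs=4 bbaaCcss=4 bbaaccSs=2 bbaaccss=2
bb aa cc ss hits 2/256; gcd=2; 2÷2/256÷2 = 1/128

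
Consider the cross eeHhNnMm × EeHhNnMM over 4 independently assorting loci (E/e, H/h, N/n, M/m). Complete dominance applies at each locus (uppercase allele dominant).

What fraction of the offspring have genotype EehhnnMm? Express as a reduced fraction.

P(EehhnnMm) = 1/64

eeHhNnMm gametes: eHNM×2, eHNm×2, eHnM×2, eHnm×2, ehNM×2, ehNm×2, ehnM×2, ehnm×2
EeHhNnMM gametes: EHNM×2, EHnM×2, EhNM×2, EhnM×2, eHNM×2, eHnM×2, ehNM×2, ehnM×2
eeHhNnMm×EeHhNnMM grid (16·16=256): EeHHNNMM=4 EeHHNNMm=4 EeHHNnMM=8 EeHHNnMm=8 EeHHnnMM=4 EeHHnnMm=4 EeHhNNMM=8 EeHhNNMm=8 EeHhNnMM=16 EeHhNnMm=16 EeHhnnMM=8 EeHhnnMm=8 EehhNNMM=4 EehhNNMm=4 EehhNnMM=8 EehhNnMm=8 EehhnnMM=4 EehhnnMm=4 eeHHNNMM=4 eeHHNNMm=4 eeHHNnMM=8 eeHHNnMm=8 eeHHnnMM=4 eeHHnnMm=4 eeHhNNMM=8 eeHhNNMm=8 eeHhNnMM=16 eeHhNnMm=16 eeHhnnMM=8 eeHhnnMm=8 eehhNNMM=4 eehhNNMm=4 eehhNnMM=8 eehhNnMm=8 eehhnnMM=4 eehhnnMm=4
EehhnnMm hits 4/256; gcd=4; 4÷4/256÷4 = 1/64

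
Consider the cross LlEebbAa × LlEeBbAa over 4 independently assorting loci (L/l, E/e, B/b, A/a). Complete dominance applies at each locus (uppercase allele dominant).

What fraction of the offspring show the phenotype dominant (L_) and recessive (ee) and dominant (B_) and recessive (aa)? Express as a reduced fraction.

LlEebbAa gametes: LEbA×2, LEba×2, LebA×2, Leba×2, lEbA×2, lEba×2, lebA×2, leba×2
LlEeBbAa gametes: LEBA×1, LEBa×1, LEbA×1, LEba×1, LeBA×1, LeBa×1, LebA×1, Leba×1, lEBA×1, lEBa×1, lEbA×1, lEba×1, leBA×1, leBa×1, lebA×1, leba×1
LlEebbAa×LlEeBbAa grid (16·16=256): LLEEBbAA=2 LLEEBbAa=4 LLEEBbaa=2 LLEEbbAA=2 LLEEbbAa=4 LLEEbbaa=2 LLEeBbAA=4 LLEeBbAa=8 LLEeBbaa=4 LLEebbAA=4 LLEebbAa=8 LLEebbaa=4 LLeeBbAA=2 LLeeBbAa=4 LLeeBbaa=2 LLeebbAA=2 LLeebbAa=4 LLeebbaa=2 LlEEBbAA=4 LlEEBbAa=8 LlEEBbaa=4 LlEEbbAA=4 LlEEbbAa=8 LlEEbbaa=4 LlEeBbAA=8 LlEeBbAa=16 LlEeBbaa=8 LlEebbAA=8 LlEebbAa=16 LlEebbaa=8 LleeBbAA=4 LleeBbAa=8 LleeBbaa=4 LleebbAA=4 LleebbAa=8 Lleebbaa=4 llEEBbAA=2 llEEBbAa=4 llEEBbaa=2 llEEbbAA=2 llEEbbAa=4 llEEbbaa=2 llEeBbAA=4 llEeBbAa=8 llEeBbaa=4 llEebbAA=4 llEebbAa=8 llEebbaa=4 lleeBbAA=2 lleeBbAa=4 lleeBbaa=2 lleebbAA=2 lleebbAa=4 lleebbaa=2
L_ ee B_ aa hits 6/256; gcd=2; 6÷2/256÷2 = 3/128

P(L_ ee B_ aa) = 3/128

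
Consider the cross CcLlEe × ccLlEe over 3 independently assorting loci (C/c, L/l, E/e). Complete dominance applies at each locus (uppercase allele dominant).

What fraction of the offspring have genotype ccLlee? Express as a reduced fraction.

P(ccLlee) = 1/16

CcLlEe gametes: CLE×1, CLe×1, ClE×1, Cle×1, cLE×1, cLe×1, clE×1, cle×1
ccLlEe gametes: cLE×2, cLe×2, clE×2, cle×2
CcLlEe×ccLlEe grid (8·8=64): CcLLEE=2 CcLLEe=4 CcLLee=2 CcLlEE=4 CcLlEe=8 CcLlee=4 CcllEE=2 CcllEe=4 Ccllee=2 ccLLEE=2 ccLLEe=4 ccLLee=2 ccLlEE=4 ccLlEe=8 ccLlee=4 ccllEE=2 ccllEe=4 ccllee=2
ccLlee hits 4/64; gcd=4; 4÷4/64÷4 = 1/16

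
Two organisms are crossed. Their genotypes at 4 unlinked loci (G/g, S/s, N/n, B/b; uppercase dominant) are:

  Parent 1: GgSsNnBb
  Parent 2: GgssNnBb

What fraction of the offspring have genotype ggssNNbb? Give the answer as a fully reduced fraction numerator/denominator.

GgSsNnBb gametes: GSNB×1, GSNb×1, GSnB×1, GSnb×1, GsNB×1, GsNb×1, GsnB×1, Gsnb×1, gSNB×1, gSNb×1, gSnB×1, gSnb×1, gsNB×1, gsNb×1, gsnB×1, gsnb×1
GgssNnBb gametes: GsNB×2, GsNb×2, GsnB×2, Gsnb×2, gsNB×2, gsNb×2, gsnB×2, gsnb×2
GgSsNnBb×GgssNnBb grid (16·16=256): GGSsNNBB=2 GGSsNNBb=4 GGSsNNbb=2 GGSsNnBB=4 GGSsNnBb=8 GGSsNnbb=4 GGSsnnBB=2 GGSsnnBb=4 GGSsnnbb=2 GGssNNBB=2 GGssNNBb=4 GGssNNbb=2 GGssNnBB=4 GGssNnBb=8 GGssNnbb=4 GGssnnBB=2 GGssnnBb=4 GGssnnbb=2 GgSsNNBB=4 GgSsNNBb=8 GgSsNNbb=4 GgSsNnBB=8 GgSsNnBb=16 GgSsNnbb=8 GgSsnnBB=4 GgSsnnBb=8 GgSsnnbb=4 GgssNNBB=4 GgssNNBb=8 GgssNNbb=4 GgssNnBB=8 GgssNnBb=16 GgssNnbb=8 GgssnnBB=4 GgssnnBb=8 Ggssnnbb=4 ggSsNNBB=2 ggSsNNBb=4 ggSsNNbb=2 ggSsNnBB=4 ggSsNnBb=8 ggSsNnbb=4 ggSsnnBB=2 ggSsnnBb=4 ggSsnnbb=2 ggssNNBB=2 ggssNNBb=4 ggssNNbb=2 ggssNnBB=4 ggssNnBb=8 ggssNnbb=4 ggssnnBB=2 ggssnnBb=4 ggssnnbb=2
ggssNNbb hits 2/256; gcd=2; 2÷2/256÷2 = 1/128

P(ggssNNbb) = 1/128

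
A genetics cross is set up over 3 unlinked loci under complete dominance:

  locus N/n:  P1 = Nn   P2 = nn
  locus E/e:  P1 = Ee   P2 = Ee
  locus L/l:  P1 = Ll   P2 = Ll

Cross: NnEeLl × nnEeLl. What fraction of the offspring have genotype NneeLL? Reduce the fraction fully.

NnEeLl gametes: NEL×1, NEl×1, NeL×1, Nel×1, nEL×1, nEl×1, neL×1, nel×1
nnEeLl gametes: nEL×2, nEl×2, neL×2, nel×2
NnEeLl×nnEeLl grid (8·8=64): NnEELL=2 NnEELl=4 NnEEll=2 NnEeLL=4 NnEeLl=8 NnEell=4 NneeLL=2 NneeLl=4 Nneell=2 nnEELL=2 nnEELl=4 nnEEll=2 nnEeLL=4 nnEeLl=8 nnEell=4 nneeLL=2 nneeLl=4 nneell=2
NneeLL hits 2/64; gcd=2; 2÷2/64÷2 = 1/32

P(NneeLL) = 1/32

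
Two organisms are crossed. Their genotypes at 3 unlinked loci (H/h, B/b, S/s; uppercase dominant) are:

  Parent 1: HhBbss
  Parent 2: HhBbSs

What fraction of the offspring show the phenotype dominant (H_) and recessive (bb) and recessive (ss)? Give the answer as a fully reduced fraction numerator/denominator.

P(H_ bb ss) = 3/32

HhBbss gametes: HBs×2, Hbs×2, hBs×2, hbs×2
HhBbSs gametes: HBS×1, HBs×1, HbS×1, Hbs×1, hBS×1, hBs×1, hbS×1, hbs×1
HhBbss×HhBbSs grid (8·8=64): HHBBSs=2 HHBBss=2 HHBbSs=4 HHBbss=4 HHbbSs=2 HHbbss=2 HhBBSs=4 HhBBss=4 HhBbSs=8 HhBbss=8 HhbbSs=4 Hhbbss=4 hhBBSs=2 hhBBss=2 hhBbSs=4 hhBbss=4 hhbbSs=2 hhbbss=2
H_ bb ss hits 6/64; gcd=2; 6÷2/64÷2 = 3/32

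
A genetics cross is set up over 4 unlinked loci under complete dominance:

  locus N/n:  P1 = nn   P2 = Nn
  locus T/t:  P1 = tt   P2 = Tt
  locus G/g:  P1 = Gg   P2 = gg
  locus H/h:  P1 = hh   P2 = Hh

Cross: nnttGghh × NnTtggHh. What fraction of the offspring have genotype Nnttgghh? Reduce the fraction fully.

P(Nnttgghh) = 1/16

nnttGghh gametes: ntGh×8, ntgh×8
NnTtggHh gametes: NTgH×2, NTgh×2, NtgH×2, Ntgh×2, nTgH×2, nTgh×2, ntgH×2, ntgh×2
nnttGghh×NnTtggHh grid (16·16=256): NnTtGgHh=16 NnTtGghh=16 NnTtggHh=16 NnTtgghh=16 NnttGgHh=16 NnttGghh=16 NnttggHh=16 Nnttgghh=16 nnTtGgHh=16 nnTtGghh=16 nnTtggHh=16 nnTtgghh=16 nnttGgHh=16 nnttGghh=16 nnttggHh=16 nnttgghh=16
Nnttgghh hits 16/256; gcd=16; 16÷16/256÷16 = 1/16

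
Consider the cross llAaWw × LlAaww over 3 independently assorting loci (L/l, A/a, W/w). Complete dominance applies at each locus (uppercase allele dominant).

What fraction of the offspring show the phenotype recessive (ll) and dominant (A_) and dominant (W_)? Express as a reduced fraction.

P(ll A_ W_) = 3/16

llAaWw gametes: lAW×2, lAw×2, laW×2, law×2
LlAaww gametes: LAw×2, Law×2, lAw×2, law×2
llAaWw×LlAaww grid (8·8=64): LlAAWw=4 LlAAww=4 LlAaWw=8 LlAaww=8 LlaaWw=4 Llaaww=4 llAAWw=4 llAAww=4 llAaWw=8 llAaww=8 llaaWw=4 llaaww=4
ll A_ W_ hits 12/64; gcd=4; 12÷4/64÷4 = 3/16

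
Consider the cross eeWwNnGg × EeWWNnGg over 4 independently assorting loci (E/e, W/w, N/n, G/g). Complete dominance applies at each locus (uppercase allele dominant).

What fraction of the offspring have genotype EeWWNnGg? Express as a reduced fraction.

P(EeWWNnGg) = 1/16

eeWwNnGg gametes: eWNG×2, eWNg×2, eWnG×2, eWng×2, ewNG×2, ewNg×2, ewnG×2, ewng×2
EeWWNnGg gametes: EWNG×2, EWNg×2, EWnG×2, EWng×2, eWNG×2, eWNg×2, eWnG×2, eWng×2
eeWwNnGg×EeWWNnGg grid (16·16=256): EeWWNNGG=4 EeWWNNGg=8 EeWWNNgg=4 EeWWNnGG=8 EeWWNnGg=16 EeWWNngg=8 EeWWnnGG=4 EeWWnnGg=8 EeWWnngg=4 EeWwNNGG=4 EeWwNNGg=8 EeWwNNgg=4 EeWwNnGG=8 EeWwNnGg=16 EeWwNngg=8 EeWwnnGG=4 EeWwnnGg=8 EeWwnngg=4 eeWWNNGG=4 eeWWNNGg=8 eeWWNNgg=4 eeWWNnGG=8 eeWWNnGg=16 eeWWNngg=8 eeWWnnGG=4 eeWWnnGg=8 eeWWnngg=4 eeWwNNGG=4 eeWwNNGg=8 eeWwNNgg=4 eeWwNnGG=8 eeWwNnGg=16 eeWwNngg=8 eeWwnnGG=4 eeWwnnGg=8 eeWwnngg=4
EeWWNnGg hits 16/256; gcd=16; 16÷16/256÷16 = 1/16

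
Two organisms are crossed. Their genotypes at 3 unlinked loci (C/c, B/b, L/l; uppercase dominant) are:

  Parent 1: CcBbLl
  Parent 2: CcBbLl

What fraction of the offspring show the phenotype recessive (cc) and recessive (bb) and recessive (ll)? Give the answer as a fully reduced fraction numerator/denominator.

CcBbLl gametes: CBL×1, CBl×1, CbL×1, Cbl×1, cBL×1, cBl×1, cbL×1, cbl×1
CcBbLl gametes: CBL×1, CBl×1, CbL×1, Cbl×1, cBL×1, cBl×1, cbL×1, cbl×1
CcBbLl×CcBbLl grid (8·8=64): CCBBLL=1 CCBBLl=2 CCBBll=1 CCBbLL=2 CCBbLl=4 CCBbll=2 CCbbLL=1 CCbbLl=2 CCbbll=1 CcBBLL=2 CcBBLl=4 CcBBll=2 CcBbLL=4 CcBbLl=8 CcBbll=4 CcbbLL=2 CcbbLl=4 Ccbbll=2 ccBBLL=1 ccBBLl=2 ccBBll=1 ccBbLL=2 ccBbLl=4 ccBbll=2 ccbbLL=1 ccbbLl=2 ccbbll=1
cc bb ll hits 1/64; gcd=1; 1÷1/64÷1 = 1/64

P(cc bb ll) = 1/64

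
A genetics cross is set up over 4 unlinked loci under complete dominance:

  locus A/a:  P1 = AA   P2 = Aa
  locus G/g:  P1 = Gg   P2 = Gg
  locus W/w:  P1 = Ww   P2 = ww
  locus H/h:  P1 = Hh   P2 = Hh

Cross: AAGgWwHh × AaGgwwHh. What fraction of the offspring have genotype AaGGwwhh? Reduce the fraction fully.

AAGgWwHh gametes: AGWH×2, AGWh×2, AGwH×2, AGwh×2, AgWH×2, AgWh×2, AgwH×2, Agwh×2
AaGgwwHh gametes: AGwH×2, AGwh×2, AgwH×2, Agwh×2, aGwH×2, aGwh×2, agwH×2, agwh×2
AAGgWwHh×AaGgwwHh grid (16·16=256): AAGGWwHH=4 AAGGWwHh=8 AAGGWwhh=4 AAGGwwHH=4 AAGGwwHh=8 AAGGwwhh=4 AAGgWwHH=8 AAGgWwHh=16 AAGgWwhh=8 AAGgwwHH=8 AAGgwwHh=16 AAGgwwhh=8 AAggWwHH=4 AAggWwHh=8 AAggWwhh=4 AAggwwHH=4 AAggwwHh=8 AAggwwhh=4 AaGGWwHH=4 AaGGWwHh=8 AaGGWwhh=4 AaGGwwHH=4 AaGGwwHh=8 AaGGwwhh=4 AaGgWwHH=8 AaGgWwHh=16 AaGgWwhh=8 AaGgwwHH=8 AaGgwwHh=16 AaGgwwhh=8 AaggWwHH=4 AaggWwHh=8 AaggWwhh=4 AaggwwHH=4 AaggwwHh=8 Aaggwwhh=4
AaGGwwhh hits 4/256; gcd=4; 4÷4/256÷4 = 1/64

P(AaGGwwhh) = 1/64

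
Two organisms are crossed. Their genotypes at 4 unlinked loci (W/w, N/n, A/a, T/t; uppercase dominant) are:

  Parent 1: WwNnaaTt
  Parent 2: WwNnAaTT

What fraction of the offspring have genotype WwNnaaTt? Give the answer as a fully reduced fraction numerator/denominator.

P(WwNnaaTt) = 1/16

WwNnaaTt gametes: WNaT×2, WNat×2, WnaT×2, Wnat×2, wNaT×2, wNat×2, wnaT×2, wnat×2
WwNnAaTT gametes: WNAT×2, WNaT×2, WnAT×2, WnaT×2, wNAT×2, wNaT×2, wnAT×2, wnaT×2
WwNnaaTt×WwNnAaTT grid (16·16=256): WWNNAaTT=4 WWNNAaTt=4 WWNNaaTT=4 WWNNaaTt=4 WWNnAaTT=8 WWNnAaTt=8 WWNnaaTT=8 WWNnaaTt=8 WWnnAaTT=4 WWnnAaTt=4 WWnnaaTT=4 WWnnaaTt=4 WwNNAaTT=8 WwNNAaTt=8 WwNNaaTT=8 WwNNaaTt=8 WwNnAaTT=16 WwNnAaTt=16 WwNnaaTT=16 WwNnaaTt=16 WwnnAaTT=8 WwnnAaTt=8 WwnnaaTT=8 WwnnaaTt=8 wwNNAaTT=4 wwNNAaTt=4 wwNNaaTT=4 wwNNaaTt=4 wwNnAaTT=8 wwNnAaTt=8 wwNnaaTT=8 wwNnaaTt=8 wwnnAaTT=4 wwnnAaTt=4 wwnnaaTT=4 wwnnaaTt=4
WwNnaaTt hits 16/256; gcd=16; 16÷16/256÷16 = 1/16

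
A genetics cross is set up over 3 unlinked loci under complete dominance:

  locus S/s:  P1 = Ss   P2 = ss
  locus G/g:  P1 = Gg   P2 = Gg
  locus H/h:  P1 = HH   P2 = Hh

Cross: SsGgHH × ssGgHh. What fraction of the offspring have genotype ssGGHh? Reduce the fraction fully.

P(ssGGHh) = 1/16

SsGgHH gametes: SGH×2, SgH×2, sGH×2, sgH×2
ssGgHh gametes: sGH×2, sGh×2, sgH×2, sgh×2
SsGgHH×ssGgHh grid (8·8=64): SsGGHH=4 SsGGHh=4 SsGgHH=8 SsGgHh=8 SsggHH=4 SsggHh=4 ssGGHH=4 ssGGHh=4 ssGgHH=8 ssGgHh=8 ssggHH=4 ssggHh=4
ssGGHh hits 4/64; gcd=4; 4÷4/64÷4 = 1/16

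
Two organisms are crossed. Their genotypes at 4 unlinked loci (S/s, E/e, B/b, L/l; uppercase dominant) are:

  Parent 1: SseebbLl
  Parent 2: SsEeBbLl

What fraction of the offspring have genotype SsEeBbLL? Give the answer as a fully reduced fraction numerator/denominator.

SseebbLl gametes: SebL×4, Sebl×4, sebL×4, sebl×4
SsEeBbLl gametes: SEBL×1, SEBl×1, SEbL×1, SEbl×1, SeBL×1, SeBl×1, SebL×1, Sebl×1, sEBL×1, sEBl×1, sEbL×1, sEbl×1, seBL×1, seBl×1, sebL×1, sebl×1
SseebbLl×SsEeBbLl grid (16·16=256): SSEeBbLL=4 SSEeBbLl=8 SSEeBbll=4 SSEebbLL=4 SSEebbLl=8 SSEebbll=4 SSeeBbLL=4 SSeeBbLl=8 SSeeBbll=4 SSeebbLL=4 SSeebbLl=8 SSeebbll=4 SsEeBbLL=8 SsEeBbLl=16 SsEeBbll=8 SsEebbLL=8 SsEebbLl=16 SsEebbll=8 SseeBbLL=8 SseeBbLl=16 SseeBbll=8 SseebbLL=8 SseebbLl=16 Sseebbll=8 ssEeBbLL=4 ssEeBbLl=8 ssEeBbll=4 ssEebbLL=4 ssEebbLl=8 ssEebbll=4 sseeBbLL=4 sseeBbLl=8 sseeBbll=4 sseebbLL=4 sseebbLl=8 sseebbll=4
SsEeBbLL hits 8/256; gcd=8; 8÷8/256÷8 = 1/32

P(SsEeBbLL) = 1/32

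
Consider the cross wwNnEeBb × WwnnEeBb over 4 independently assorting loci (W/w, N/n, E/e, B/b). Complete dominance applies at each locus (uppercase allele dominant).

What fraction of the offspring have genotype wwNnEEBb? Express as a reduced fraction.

P(wwNnEEBb) = 1/32

wwNnEeBb gametes: wNEB×2, wNEb×2, wNeB×2, wNeb×2, wnEB×2, wnEb×2, wneB×2, wneb×2
WwnnEeBb gametes: WnEB×2, WnEb×2, WneB×2, Wneb×2, wnEB×2, wnEb×2, wneB×2, wneb×2
wwNnEeBb×WwnnEeBb grid (16·16=256): WwNnEEBB=4 WwNnEEBb=8 WwNnEEbb=4 WwNnEeBB=8 WwNnEeBb=16 WwNnEebb=8 WwNneeBB=4 WwNneeBb=8 WwNneebb=4 WwnnEEBB=4 WwnnEEBb=8 WwnnEEbb=4 WwnnEeBB=8 WwnnEeBb=16 WwnnEebb=8 WwnneeBB=4 WwnneeBb=8 Wwnneebb=4 wwNnEEBB=4 wwNnEEBb=8 wwNnEEbb=4 wwNnEeBB=8 wwNnEeBb=16 wwNnEebb=8 wwNneeBB=4 wwNneeBb=8 wwNneebb=4 wwnnEEBB=4 wwnnEEBb=8 wwnnEEbb=4 wwnnEeBB=8 wwnnEeBb=16 wwnnEebb=8 wwnneeBB=4 wwnneeBb=8 wwnneebb=4
wwNnEEBb hits 8/256; gcd=8; 8÷8/256÷8 = 1/32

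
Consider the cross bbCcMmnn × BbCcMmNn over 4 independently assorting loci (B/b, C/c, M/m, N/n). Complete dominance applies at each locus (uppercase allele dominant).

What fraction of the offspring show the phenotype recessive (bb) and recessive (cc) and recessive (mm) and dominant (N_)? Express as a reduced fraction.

bbCcMmnn gametes: bCMn×4, bCmn×4, bcMn×4, bcmn×4
BbCcMmNn gametes: BCMN×1, BCMn×1, BCmN×1, BCmn×1, BcMN×1, BcMn×1, BcmN×1, Bcmn×1, bCMN×1, bCMn×1, bCmN×1, bCmn×1, bcMN×1, bcMn×1, bcmN×1, bcmn×1
bbCcMmnn×BbCcMmNn grid (16·16=256): BbCCMMNn=4 BbCCMMnn=4 BbCCMmNn=8 BbCCMmnn=8 BbCCmmNn=4 BbCCmmnn=4 BbCcMMNn=8 BbCcMMnn=8 BbCcMmNn=16 BbCcMmnn=16 BbCcmmNn=8 BbCcmmnn=8 BbccMMNn=4 BbccMMnn=4 BbccMmNn=8 BbccMmnn=8 BbccmmNn=4 Bbccmmnn=4 bbCCMMNn=4 bbCCMMnn=4 bbCCMmNn=8 bbCCMmnn=8 bbCCmmNn=4 bbCCmmnn=4 bbCcMMNn=8 bbCcMMnn=8 bbCcMmNn=16 bbCcMmnn=16 bbCcmmNn=8 bbCcmmnn=8 bbccMMNn=4 bbccMMnn=4 bbccMmNn=8 bbccMmnn=8 bbccmmNn=4 bbccmmnn=4
bb cc mm N_ hits 4/256; gcd=4; 4÷4/256÷4 = 1/64

P(bb cc mm N_) = 1/64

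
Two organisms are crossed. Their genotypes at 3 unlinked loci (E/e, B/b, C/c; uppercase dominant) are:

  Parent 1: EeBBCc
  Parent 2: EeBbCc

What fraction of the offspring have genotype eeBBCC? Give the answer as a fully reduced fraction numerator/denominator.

EeBBCc gametes: EBC×2, EBc×2, eBC×2, eBc×2
EeBbCc gametes: EBC×1, EBc×1, EbC×1, Ebc×1, eBC×1, eBc×1, ebC×1, ebc×1
EeBBCc×EeBbCc grid (8·8=64): EEBBCC=2 EEBBCc=4 EEBBcc=2 EEBbCC=2 EEBbCc=4 EEBbcc=2 EeBBCC=4 EeBBCc=8 EeBBcc=4 EeBbCC=4 EeBbCc=8 EeBbcc=4 eeBBCC=2 eeBBCc=4 eeBBcc=2 eeBbCC=2 eeBbCc=4 eeBbcc=2
eeBBCC hits 2/64; gcd=2; 2÷2/64÷2 = 1/32

P(eeBBCC) = 1/32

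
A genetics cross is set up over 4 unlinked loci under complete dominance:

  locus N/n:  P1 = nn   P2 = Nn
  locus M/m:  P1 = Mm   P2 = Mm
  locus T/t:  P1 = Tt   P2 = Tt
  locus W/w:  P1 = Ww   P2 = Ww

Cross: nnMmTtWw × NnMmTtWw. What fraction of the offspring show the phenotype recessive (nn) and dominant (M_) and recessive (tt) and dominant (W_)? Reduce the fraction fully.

nnMmTtWw gametes: nMTW×2, nMTw×2, nMtW×2, nMtw×2, nmTW×2, nmTw×2, nmtW×2, nmtw×2
NnMmTtWw gametes: NMTW×1, NMTw×1, NMtW×1, NMtw×1, NmTW×1, NmTw×1, NmtW×1, Nmtw×1, nMTW×1, nMTw×1, nMtW×1, nMtw×1, nmTW×1, nmTw×1, nmtW×1, nmtw×1
nnMmTtWw×NnMmTtWw grid (16·16=256): NnMMTTWW=2 NnMMTTWw=4 NnMMTTww=2 NnMMTtWW=4 NnMMTtWw=8 NnMMTtww=4 NnMMttWW=2 NnMMttWw=4 NnMMttww=2 NnMmTTWW=4 NnMmTTWw=8 NnMmTTww=4 NnMmTtWW=8 NnMmTtWw=16 NnMmTtww=8 NnMmttWW=4 NnMmttWw=8 NnMmttww=4 NnmmTTWW=2 NnmmTTWw=4 NnmmTTww=2 NnmmTtWW=4 NnmmTtWw=8 NnmmTtww=4 NnmmttWW=2 NnmmttWw=4 Nnmmttww=2 nnMMTTWW=2 nnMMTTWw=4 nnMMTTww=2 nnMMTtWW=4 nnMMTtWw=8 nnMMTtww=4 nnMMttWW=2 nnMMttWw=4 nnMMttww=2 nnMmTTWW=4 nnMmTTWw=8 nnMmTTww=4 nnMmTtWW=8 nnMmTtWw=16 nnMmTtww=8 nnMmttWW=4 nnMmttWw=8 nnMmttww=4 nnmmTTWW=2 nnmmTTWw=4 nnmmTTww=2 nnmmTtWW=4 nnmmTtWw=8 nnmmTtww=4 nnmmttWW=2 nnmmttWw=4 nnmmttww=2
nn M_ tt W_ hits 18/256; gcd=2; 18÷2/256÷2 = 9/128

P(nn M_ tt W_) = 9/128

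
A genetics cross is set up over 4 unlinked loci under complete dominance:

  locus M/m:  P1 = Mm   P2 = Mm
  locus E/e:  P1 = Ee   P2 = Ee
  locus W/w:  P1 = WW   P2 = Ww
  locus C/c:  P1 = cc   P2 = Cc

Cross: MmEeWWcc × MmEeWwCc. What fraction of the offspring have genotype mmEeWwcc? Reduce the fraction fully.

P(mmEeWwcc) = 1/32

MmEeWWcc gametes: MEWc×4, MeWc×4, mEWc×4, meWc×4
MmEeWwCc gametes: MEWC×1, MEWc×1, MEwC×1, MEwc×1, MeWC×1, MeWc×1, MewC×1, Mewc×1, mEWC×1, mEWc×1, mEwC×1, mEwc×1, meWC×1, meWc×1, mewC×1, mewc×1
MmEeWWcc×MmEeWwCc grid (16·16=256): MMEEWWCc=4 MMEEWWcc=4 MMEEWwCc=4 MMEEWwcc=4 MMEeWWCc=8 MMEeWWcc=8 MMEeWwCc=8 MMEeWwcc=8 MMeeWWCc=4 MMeeWWcc=4 MMeeWwCc=4 MMeeWwcc=4 MmEEWWCc=8 MmEEWWcc=8 MmEEWwCc=8 MmEEWwcc=8 MmEeWWCc=16 MmEeWWcc=16 MmEeWwCc=16 MmEeWwcc=16 MmeeWWCc=8 MmeeWWcc=8 MmeeWwCc=8 MmeeWwcc=8 mmEEWWCc=4 mmEEWWcc=4 mmEEWwCc=4 mmEEWwcc=4 mmEeWWCc=8 mmEeWWcc=8 mmEeWwCc=8 mmEeWwcc=8 mmeeWWCc=4 mmeeWWcc=4 mmeeWwCc=4 mmeeWwcc=4
mmEeWwcc hits 8/256; gcd=8; 8÷8/256÷8 = 1/32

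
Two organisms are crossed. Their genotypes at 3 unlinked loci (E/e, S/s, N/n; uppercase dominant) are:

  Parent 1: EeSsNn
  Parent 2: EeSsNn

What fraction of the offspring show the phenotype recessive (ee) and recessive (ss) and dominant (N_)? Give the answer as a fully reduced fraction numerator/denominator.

P(ee ss N_) = 3/64

EeSsNn gametes: ESN×1, ESn×1, EsN×1, Esn×1, eSN×1, eSn×1, esN×1, esn×1
EeSsNn gametes: ESN×1, ESn×1, EsN×1, Esn×1, eSN×1, eSn×1, esN×1, esn×1
EeSsNn×EeSsNn grid (8·8=64): EESSNN=1 EESSNn=2 EESSnn=1 EESsNN=2 EESsNn=4 EESsnn=2 EEssNN=1 EEssNn=2 EEssnn=1 EeSSNN=2 EeSSNn=4 EeSSnn=2 EeSsNN=4 EeSsNn=8 EeSsnn=4 EessNN=2 EessNn=4 Eessnn=2 eeSSNN=1 eeSSNn=2 eeSSnn=1 eeSsNN=2 eeSsNn=4 eeSsnn=2 eessNN=1 eessNn=2 eessnn=1
ee ss N_ hits 3/64; gcd=1; 3÷1/64÷1 = 3/64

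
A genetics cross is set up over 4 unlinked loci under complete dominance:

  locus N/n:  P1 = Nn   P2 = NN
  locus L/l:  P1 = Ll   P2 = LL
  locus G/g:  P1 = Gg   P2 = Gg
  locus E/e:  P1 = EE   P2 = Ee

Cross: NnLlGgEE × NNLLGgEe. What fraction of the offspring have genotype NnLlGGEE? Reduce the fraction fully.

P(NnLlGGEE) = 1/32

NnLlGgEE gametes: NLGE×2, NLgE×2, NlGE×2, NlgE×2, nLGE×2, nLgE×2, nlGE×2, nlgE×2
NNLLGgEe gametes: NLGE×4, NLGe×4, NLgE×4, NLge×4
NnLlGgEE×NNLLGgEe grid (16·16=256): NNLLGGEE=8 NNLLGGEe=8 NNLLGgEE=16 NNLLGgEe=16 NNLLggEE=8 NNLLggEe=8 NNLlGGEE=8 NNLlGGEe=8 NNLlGgEE=16 NNLlGgEe=16 NNLlggEE=8 NNLlggEe=8 NnLLGGEE=8 NnLLGGEe=8 NnLLGgEE=16 NnLLGgEe=16 NnLLggEE=8 NnLLggEe=8 NnLlGGEE=8 NnLlGGEe=8 NnLlGgEE=16 NnLlGgEe=16 NnLlggEE=8 NnLlggEe=8
NnLlGGEE hits 8/256; gcd=8; 8÷8/256÷8 = 1/32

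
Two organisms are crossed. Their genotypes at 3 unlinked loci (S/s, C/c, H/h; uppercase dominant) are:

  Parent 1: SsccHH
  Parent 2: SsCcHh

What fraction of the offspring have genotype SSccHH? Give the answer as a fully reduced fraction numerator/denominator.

P(SSccHH) = 1/16

SsccHH gametes: ScH×4, scH×4
SsCcHh gametes: SCH×1, SCh×1, ScH×1, Sch×1, sCH×1, sCh×1, scH×1, sch×1
SsccHH×SsCcHh grid (8·8=64): SSCcHH=4 SSCcHh=4 SSccHH=4 SSccHh=4 SsCcHH=8 SsCcHh=8 SsccHH=8 SsccHh=8 ssCcHH=4 ssCcHh=4 ssccHH=4 ssccHh=4
SSccHH hits 4/64; gcd=4; 4÷4/64÷4 = 1/16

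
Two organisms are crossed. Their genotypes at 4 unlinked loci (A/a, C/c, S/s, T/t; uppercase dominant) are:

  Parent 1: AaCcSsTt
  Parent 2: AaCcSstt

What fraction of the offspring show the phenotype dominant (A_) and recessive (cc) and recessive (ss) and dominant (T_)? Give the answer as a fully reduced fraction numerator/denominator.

P(A_ cc ss T_) = 3/128

AaCcSsTt gametes: ACST×1, ACSt×1, ACsT×1, ACst×1, AcST×1, AcSt×1, AcsT×1, Acst×1, aCST×1, aCSt×1, aCsT×1, aCst×1, acST×1, acSt×1, acsT×1, acst×1
AaCcSstt gametes: ACSt×2, ACst×2, AcSt×2, Acst×2, aCSt×2, aCst×2, acSt×2, acst×2
AaCcSsTt×AaCcSstt grid (16·16=256): AACCSSTt=2 AACCSStt=2 AACCSsTt=4 AACCSstt=4 AACCssTt=2 AACCsstt=2 AACcSSTt=4 AACcSStt=4 AACcSsTt=8 AACcSstt=8 AACcssTt=4 AACcsstt=4 AAccSSTt=2 AAccSStt=2 AAccSsTt=4 AAccSstt=4 AAccssTt=2 AAccsstt=2 AaCCSSTt=4 AaCCSStt=4 AaCCSsTt=8 AaCCSstt=8 AaCCssTt=4 AaCCsstt=4 AaCcSSTt=8 AaCcSStt=8 AaCcSsTt=16 AaCcSstt=16 AaCcssTt=8 AaCcsstt=8 AaccSSTt=4 AaccSStt=4 AaccSsTt=8 AaccSstt=8 AaccssTt=4 Aaccsstt=4 aaCCSSTt=2 aaCCSStt=2 aaCCSsTt=4 aaCCSstt=4 aaCCssTt=2 aaCCsstt=2 aaCcSSTt=4 aaCcSStt=4 aaCcSsTt=8 aaCcSstt=8 aaCcssTt=4 aaCcsstt=4 aaccSSTt=2 aaccSStt=2 aaccSsTt=4 aaccSstt=4 aaccssTt=2 aaccsstt=2
A_ cc ss T_ hits 6/256; gcd=2; 6÷2/256÷2 = 3/128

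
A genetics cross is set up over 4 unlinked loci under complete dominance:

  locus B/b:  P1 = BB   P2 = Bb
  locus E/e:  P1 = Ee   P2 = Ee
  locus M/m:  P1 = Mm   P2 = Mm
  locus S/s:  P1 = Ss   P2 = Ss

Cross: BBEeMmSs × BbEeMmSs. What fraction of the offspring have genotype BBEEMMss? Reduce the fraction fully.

BBEeMmSs gametes: BEMS×2, BEMs×2, BEmS×2, BEms×2, BeMS×2, BeMs×2, BemS×2, Bems×2
BbEeMmSs gametes: BEMS×1, BEMs×1, BEmS×1, BEms×1, BeMS×1, BeMs×1, BemS×1, Bems×1, bEMS×1, bEMs×1, bEmS×1, bEms×1, beMS×1, beMs×1, bemS×1, bems×1
BBEeMmSs×BbEeMmSs grid (16·16=256): BBEEMMSS=2 BBEEMMSs=4 BBEEMMss=2 BBEEMmSS=4 BBEEMmSs=8 BBEEMmss=4 BBEEmmSS=2 BBEEmmSs=4 BBEEmmss=2 BBEeMMSS=4 BBEeMMSs=8 BBEeMMss=4 BBEeMmSS=8 BBEeMmSs=16 BBEeMmss=8 BBEemmSS=4 BBEemmSs=8 BBEemmss=4 BBeeMMSS=2 BBeeMMSs=4 BBeeMMss=2 BBeeMmSS=4 BBeeMmSs=8 BBeeMmss=4 BBeemmSS=2 BBeemmSs=4 BBeemmss=2 BbEEMMSS=2 BbEEMMSs=4 BbEEMMss=2 BbEEMmSS=4 BbEEMmSs=8 BbEEMmss=4 BbEEmmSS=2 BbEEmmSs=4 BbEEmmss=2 BbEeMMSS=4 BbEeMMSs=8 BbEeMMss=4 BbEeMmSS=8 BbEeMmSs=16 BbEeMmss=8 BbEemmSS=4 BbEemmSs=8 BbEemmss=4 BbeeMMSS=2 BbeeMMSs=4 BbeeMMss=2 BbeeMmSS=4 BbeeMmSs=8 BbeeMmss=4 BbeemmSS=2 BbeemmSs=4 Bbeemmss=2
BBEEMMss hits 2/256; gcd=2; 2÷2/256÷2 = 1/128

P(BBEEMMss) = 1/128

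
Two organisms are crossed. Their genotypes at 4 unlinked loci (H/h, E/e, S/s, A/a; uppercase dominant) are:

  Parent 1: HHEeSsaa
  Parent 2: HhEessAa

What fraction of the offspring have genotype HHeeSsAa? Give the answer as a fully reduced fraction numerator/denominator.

P(HHeeSsAa) = 1/32

HHEeSsaa gametes: HESa×4, HEsa×4, HeSa×4, Hesa×4
HhEessAa gametes: HEsA×2, HEsa×2, HesA×2, Hesa×2, hEsA×2, hEsa×2, hesA×2, hesa×2
HHEeSsaa×HhEessAa grid (16·16=256): HHEESsAa=8 HHEESsaa=8 HHEEssAa=8 HHEEssaa=8 HHEeSsAa=16 HHEeSsaa=16 HHEessAa=16 HHEessaa=16 HHeeSsAa=8 HHeeSsaa=8 HHeessAa=8 HHeessaa=8 HhEESsAa=8 HhEESsaa=8 HhEEssAa=8 HhEEssaa=8 HhEeSsAa=16 HhEeSsaa=16 HhEessAa=16 HhEessaa=16 HheeSsAa=8 HheeSsaa=8 HheessAa=8 Hheessaa=8
HHeeSsAa hits 8/256; gcd=8; 8÷8/256÷8 = 1/32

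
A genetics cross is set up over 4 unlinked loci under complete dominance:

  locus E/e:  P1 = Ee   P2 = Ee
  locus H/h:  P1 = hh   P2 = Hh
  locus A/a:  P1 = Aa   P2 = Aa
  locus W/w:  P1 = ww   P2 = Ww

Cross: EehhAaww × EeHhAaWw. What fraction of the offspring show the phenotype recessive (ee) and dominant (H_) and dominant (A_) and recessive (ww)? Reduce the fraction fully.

P(ee H_ A_ ww) = 3/64

EehhAaww gametes: EhAw×4, Ehaw×4, ehAw×4, ehaw×4
EeHhAaWw gametes: EHAW×1, EHAw×1, EHaW×1, EHaw×1, EhAW×1, EhAw×1, EhaW×1, Ehaw×1, eHAW×1, eHAw×1, eHaW×1, eHaw×1, ehAW×1, ehAw×1, ehaW×1, ehaw×1
EehhAaww×EeHhAaWw grid (16·16=256): EEHhAAWw=4 EEHhAAww=4 EEHhAaWw=8 EEHhAaww=8 EEHhaaWw=4 EEHhaaww=4 EEhhAAWw=4 EEhhAAww=4 EEhhAaWw=8 EEhhAaww=8 EEhhaaWw=4 EEhhaaww=4 EeHhAAWw=8 EeHhAAww=8 EeHhAaWw=16 EeHhAaww=16 EeHhaaWw=8 EeHhaaww=8 EehhAAWw=8 EehhAAww=8 EehhAaWw=16 EehhAaww=16 EehhaaWw=8 Eehhaaww=8 eeHhAAWw=4 eeHhAAww=4 eeHhAaWw=8 eeHhAaww=8 eeHhaaWw=4 eeHhaaww=4 eehhAAWw=4 eehhAAww=4 eehhAaWw=8 eehhAaww=8 eehhaaWw=4 eehhaaww=4
ee H_ A_ ww hits 12/256; gcd=4; 12÷4/256÷4 = 3/64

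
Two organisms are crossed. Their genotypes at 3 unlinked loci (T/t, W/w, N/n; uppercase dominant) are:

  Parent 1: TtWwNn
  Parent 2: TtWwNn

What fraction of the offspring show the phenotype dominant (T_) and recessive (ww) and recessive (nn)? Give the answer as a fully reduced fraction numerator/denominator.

TtWwNn gametes: TWN×1, TWn×1, TwN×1, Twn×1, tWN×1, tWn×1, twN×1, twn×1
TtWwNn gametes: TWN×1, TWn×1, TwN×1, Twn×1, tWN×1, tWn×1, twN×1, twn×1
TtWwNn×TtWwNn grid (8·8=64): TTWWNN=1 TTWWNn=2 TTWWnn=1 TTWwNN=2 TTWwNn=4 TTWwnn=2 TTwwNN=1 TTwwNn=2 TTwwnn=1 TtWWNN=2 TtWWNn=4 TtWWnn=2 TtWwNN=4 TtWwNn=8 TtWwnn=4 TtwwNN=2 TtwwNn=4 Ttwwnn=2 ttWWNN=1 ttWWNn=2 ttWWnn=1 ttWwNN=2 ttWwNn=4 ttWwnn=2 ttwwNN=1 ttwwNn=2 ttwwnn=1
T_ ww nn hits 3/64; gcd=1; 3÷1/64÷1 = 3/64

P(T_ ww nn) = 3/64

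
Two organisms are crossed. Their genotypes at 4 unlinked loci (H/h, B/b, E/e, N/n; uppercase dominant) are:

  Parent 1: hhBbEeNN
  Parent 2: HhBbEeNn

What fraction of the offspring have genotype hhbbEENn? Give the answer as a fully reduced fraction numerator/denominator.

P(hhbbEENn) = 1/64

hhBbEeNN gametes: hBEN×4, hBeN×4, hbEN×4, hbeN×4
HhBbEeNn gametes: HBEN×1, HBEn×1, HBeN×1, HBen×1, HbEN×1, HbEn×1, HbeN×1, Hben×1, hBEN×1, hBEn×1, hBeN×1, hBen×1, hbEN×1, hbEn×1, hbeN×1, hben×1
hhBbEeNN×HhBbEeNn grid (16·16=256): HhBBEENN=4 HhBBEENn=4 HhBBEeNN=8 HhBBEeNn=8 HhBBeeNN=4 HhBBeeNn=4 HhBbEENN=8 HhBbEENn=8 HhBbEeNN=16 HhBbEeNn=16 HhBbeeNN=8 HhBbeeNn=8 HhbbEENN=4 HhbbEENn=4 HhbbEeNN=8 HhbbEeNn=8 HhbbeeNN=4 HhbbeeNn=4 hhBBEENN=4 hhBBEENn=4 hhBBEeNN=8 hhBBEeNn=8 hhBBeeNN=4 hhBBeeNn=4 hhBbEENN=8 hhBbEENn=8 hhBbEeNN=16 hhBbEeNn=16 hhBbeeNN=8 hhBbeeNn=8 hhbbEENN=4 hhbbEENn=4 hhbbEeNN=8 hhbbEeNn=8 hhbbeeNN=4 hhbbeeNn=4
hhbbEENn hits 4/256; gcd=4; 4÷4/256÷4 = 1/64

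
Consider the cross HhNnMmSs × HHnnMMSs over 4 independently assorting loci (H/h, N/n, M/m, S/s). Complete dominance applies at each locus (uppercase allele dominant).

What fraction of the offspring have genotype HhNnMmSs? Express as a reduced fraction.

HhNnMmSs gametes: HNMS×1, HNMs×1, HNmS×1, HNms×1, HnMS×1, HnMs×1, HnmS×1, Hnms×1, hNMS×1, hNMs×1, hNmS×1, hNms×1, hnMS×1, hnMs×1, hnmS×1, hnms×1
HHnnMMSs gametes: HnMS×8, HnMs×8
HhNnMmSs×HHnnMMSs grid (16·16=256): HHNnMMSS=8 HHNnMMSs=16 HHNnMMss=8 HHNnMmSS=8 HHNnMmSs=16 HHNnMmss=8 HHnnMMSS=8 HHnnMMSs=16 HHnnMMss=8 HHnnMmSS=8 HHnnMmSs=16 HHnnMmss=8 HhNnMMSS=8 HhNnMMSs=16 HhNnMMss=8 HhNnMmSS=8 HhNnMmSs=16 HhNnMmss=8 HhnnMMSS=8 HhnnMMSs=16 HhnnMMss=8 HhnnMmSS=8 HhnnMmSs=16 HhnnMmss=8
HhNnMmSs hits 16/256; gcd=16; 16÷16/256÷16 = 1/16

P(HhNnMmSs) = 1/16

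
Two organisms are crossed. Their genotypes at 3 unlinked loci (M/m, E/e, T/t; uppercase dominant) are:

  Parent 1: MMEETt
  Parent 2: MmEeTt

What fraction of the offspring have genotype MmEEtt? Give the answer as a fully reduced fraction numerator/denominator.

P(MmEEtt) = 1/16

MMEETt gametes: MET×4, MEt×4
MmEeTt gametes: MET×1, MEt×1, MeT×1, Met×1, mET×1, mEt×1, meT×1, met×1
MMEETt×MmEeTt grid (8·8=64): MMEETT=4 MMEETt=8 MMEEtt=4 MMEeTT=4 MMEeTt=8 MMEett=4 MmEETT=4 MmEETt=8 MmEEtt=4 MmEeTT=4 MmEeTt=8 MmEett=4
MmEEtt hits 4/64; gcd=4; 4÷4/64÷4 = 1/16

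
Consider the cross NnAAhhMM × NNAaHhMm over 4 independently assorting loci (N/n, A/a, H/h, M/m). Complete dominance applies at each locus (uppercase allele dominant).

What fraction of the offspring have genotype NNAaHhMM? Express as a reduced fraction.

P(NNAaHhMM) = 1/16

NnAAhhMM gametes: NAhM×8, nAhM×8
NNAaHhMm gametes: NAHM×2, NAHm×2, NAhM×2, NAhm×2, NaHM×2, NaHm×2, NahM×2, Nahm×2
NnAAhhMM×NNAaHhMm grid (16·16=256): NNAAHhMM=16 NNAAHhMm=16 NNAAhhMM=16 NNAAhhMm=16 NNAaHhMM=16 NNAaHhMm=16 NNAahhMM=16 NNAahhMm=16 NnAAHhMM=16 NnAAHhMm=16 NnAAhhMM=16 NnAAhhMm=16 NnAaHhMM=16 NnAaHhMm=16 NnAahhMM=16 NnAahhMm=16
NNAaHhMM hits 16/256; gcd=16; 16÷16/256÷16 = 1/16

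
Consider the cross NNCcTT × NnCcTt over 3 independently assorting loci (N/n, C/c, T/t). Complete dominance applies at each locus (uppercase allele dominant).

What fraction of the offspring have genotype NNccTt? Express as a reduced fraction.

NNCcTT gametes: NCT×4, NcT×4
NnCcTt gametes: NCT×1, NCt×1, NcT×1, Nct×1, nCT×1, nCt×1, ncT×1, nct×1
NNCcTT×NnCcTt grid (8·8=64): NNCCTT=4 NNCCTt=4 NNCcTT=8 NNCcTt=8 NNccTT=4 NNccTt=4 NnCCTT=4 NnCCTt=4 NnCcTT=8 NnCcTt=8 NnccTT=4 NnccTt=4
NNccTt hits 4/64; gcd=4; 4÷4/64÷4 = 1/16

P(NNccTt) = 1/16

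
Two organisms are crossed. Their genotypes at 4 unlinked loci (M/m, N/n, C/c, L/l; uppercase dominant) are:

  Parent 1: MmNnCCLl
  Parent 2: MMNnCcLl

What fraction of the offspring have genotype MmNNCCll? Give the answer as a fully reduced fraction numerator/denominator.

MmNnCCLl gametes: MNCL×2, MNCl×2, MnCL×2, MnCl×2, mNCL×2, mNCl×2, mnCL×2, mnCl×2
MMNnCcLl gametes: MNCL×2, MNCl×2, MNcL×2, MNcl×2, MnCL×2, MnCl×2, MncL×2, Mncl×2
MmNnCCLl×MMNnCcLl grid (16·16=256): MMNNCCLL=4 MMNNCCLl=8 MMNNCCll=4 MMNNCcLL=4 MMNNCcLl=8 MMNNCcll=4 MMNnCCLL=8 MMNnCCLl=16 MMNnCCll=8 MMNnCcLL=8 MMNnCcLl=16 MMNnCcll=8 MMnnCCLL=4 MMnnCCLl=8 MMnnCCll=4 MMnnCcLL=4 MMnnCcLl=8 MMnnCcll=4 MmNNCCLL=4 MmNNCCLl=8 MmNNCCll=4 MmNNCcLL=4 MmNNCcLl=8 MmNNCcll=4 MmNnCCLL=8 MmNnCCLl=16 MmNnCCll=8 MmNnCcLL=8 MmNnCcLl=16 MmNnCcll=8 MmnnCCLL=4 MmnnCCLl=8 MmnnCCll=4 MmnnCcLL=4 MmnnCcLl=8 MmnnCcll=4
MmNNCCll hits 4/256; gcd=4; 4÷4/256÷4 = 1/64

P(MmNNCCll) = 1/64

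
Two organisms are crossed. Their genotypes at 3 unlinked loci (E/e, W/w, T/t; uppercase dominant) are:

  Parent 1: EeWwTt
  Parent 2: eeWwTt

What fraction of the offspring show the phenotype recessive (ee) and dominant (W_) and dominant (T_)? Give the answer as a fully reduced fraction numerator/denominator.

EeWwTt gametes: EWT×1, EWt×1, EwT×1, Ewt×1, eWT×1, eWt×1, ewT×1, ewt×1
eeWwTt gametes: eWT×2, eWt×2, ewT×2, ewt×2
EeWwTt×eeWwTt grid (8·8=64): EeWWTT=2 EeWWTt=4 EeWWtt=2 EeWwTT=4 EeWwTt=8 EeWwtt=4 EewwTT=2 EewwTt=4 Eewwtt=2 eeWWTT=2 eeWWTt=4 eeWWtt=2 eeWwTT=4 eeWwTt=8 eeWwtt=4 eewwTT=2 eewwTt=4 eewwtt=2
ee W_ T_ hits 18/64; gcd=2; 18÷2/64÷2 = 9/32

P(ee W_ T_) = 9/32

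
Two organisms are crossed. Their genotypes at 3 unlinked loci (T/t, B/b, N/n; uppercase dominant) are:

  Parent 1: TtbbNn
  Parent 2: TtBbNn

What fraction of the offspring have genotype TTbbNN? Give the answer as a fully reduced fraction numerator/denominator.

TtbbNn gametes: TbN×2, Tbn×2, tbN×2, tbn×2
TtBbNn gametes: TBN×1, TBn×1, TbN×1, Tbn×1, tBN×1, tBn×1, tbN×1, tbn×1
TtbbNn×TtBbNn grid (8·8=64): TTBbNN=2 TTBbNn=4 TTBbnn=2 TTbbNN=2 TTbbNn=4 TTbbnn=2 TtBbNN=4 TtBbNn=8 TtBbnn=4 TtbbNN=4 TtbbNn=8 Ttbbnn=4 ttBbNN=2 ttBbNn=4 ttBbnn=2 ttbbNN=2 ttbbNn=4 ttbbnn=2
TTbbNN hits 2/64; gcd=2; 2÷2/64÷2 = 1/32

P(TTbbNN) = 1/32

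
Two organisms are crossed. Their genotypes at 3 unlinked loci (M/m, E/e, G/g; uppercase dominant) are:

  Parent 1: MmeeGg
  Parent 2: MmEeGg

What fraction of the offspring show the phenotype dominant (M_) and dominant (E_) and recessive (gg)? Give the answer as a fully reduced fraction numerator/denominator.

P(M_ E_ gg) = 3/32

MmeeGg gametes: MeG×2, Meg×2, meG×2, meg×2
MmEeGg gametes: MEG×1, MEg×1, MeG×1, Meg×1, mEG×1, mEg×1, meG×1, meg×1
MmeeGg×MmEeGg grid (8·8=64): MMEeGG=2 MMEeGg=4 MMEegg=2 MMeeGG=2 MMeeGg=4 MMeegg=2 MmEeGG=4 MmEeGg=8 MmEegg=4 MmeeGG=4 MmeeGg=8 Mmeegg=4 mmEeGG=2 mmEeGg=4 mmEegg=2 mmeeGG=2 mmeeGg=4 mmeegg=2
M_ E_ gg hits 6/64; gcd=2; 6÷2/64÷2 = 3/32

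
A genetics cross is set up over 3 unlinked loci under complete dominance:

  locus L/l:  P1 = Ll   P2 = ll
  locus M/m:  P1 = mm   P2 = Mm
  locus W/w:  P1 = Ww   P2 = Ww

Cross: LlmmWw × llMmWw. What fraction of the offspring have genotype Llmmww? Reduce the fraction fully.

LlmmWw gametes: LmW×2, Lmw×2, lmW×2, lmw×2
llMmWw gametes: lMW×2, lMw×2, lmW×2, lmw×2
LlmmWw×llMmWw grid (8·8=64): LlMmWW=4 LlMmWw=8 LlMmww=4 LlmmWW=4 LlmmWw=8 Llmmww=4 llMmWW=4 llMmWw=8 llMmww=4 llmmWW=4 llmmWw=8 llmmww=4
Llmmww hits 4/64; gcd=4; 4÷4/64÷4 = 1/16

P(Llmmww) = 1/16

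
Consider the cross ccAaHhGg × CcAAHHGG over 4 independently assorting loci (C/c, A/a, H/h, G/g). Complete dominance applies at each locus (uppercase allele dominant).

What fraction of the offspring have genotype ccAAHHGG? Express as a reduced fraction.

ccAaHhGg gametes: cAHG×2, cAHg×2, cAhG×2, cAhg×2, caHG×2, caHg×2, cahG×2, cahg×2
CcAAHHGG gametes: CAHG×8, cAHG×8
ccAaHhGg×CcAAHHGG grid (16·16=256): CcAAHHGG=16 CcAAHHGg=16 CcAAHhGG=16 CcAAHhGg=16 CcAaHHGG=16 CcAaHHGg=16 CcAaHhGG=16 CcAaHhGg=16 ccAAHHGG=16 ccAAHHGg=16 ccAAHhGG=16 ccAAHhGg=16 ccAaHHGG=16 ccAaHHGg=16 ccAaHhGG=16 ccAaHhGg=16
ccAAHHGG hits 16/256; gcd=16; 16÷16/256÷16 = 1/16

P(ccAAHHGG) = 1/16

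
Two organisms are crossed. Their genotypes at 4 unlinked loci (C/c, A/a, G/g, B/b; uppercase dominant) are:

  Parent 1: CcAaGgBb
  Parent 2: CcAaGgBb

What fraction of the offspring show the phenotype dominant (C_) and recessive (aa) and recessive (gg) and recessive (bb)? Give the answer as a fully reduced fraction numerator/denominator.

P(C_ aa gg bb) = 3/256

CcAaGgBb gametes: CAGB×1, CAGb×1, CAgB×1, CAgb×1, CaGB×1, CaGb×1, CagB×1, Cagb×1, cAGB×1, cAGb×1, cAgB×1, cAgb×1, caGB×1, caGb×1, cagB×1, cagb×1
CcAaGgBb gametes: CAGB×1, CAGb×1, CAgB×1, CAgb×1, CaGB×1, CaGb×1, CagB×1, Cagb×1, cAGB×1, cAGb×1, cAgB×1, cAgb×1, caGB×1, caGb×1, cagB×1, cagb×1
CcAaGgBb×CcAaGgBb grid (16·16=256): CCAAGGBB=1 CCAAGGBb=2 CCAAGGbb=1 CCAAGgBB=2 CCAAGgBb=4 CCAAGgbb=2 CCAAggBB=1 CCAAggBb=2 CCAAggbb=1 CCAaGGBB=2 CCAaGGBb=4 CCAaGGbb=2 CCAaGgBB=4 CCAaGgBb=8 CCAaGgbb=4 CCAaggBB=2 CCAaggBb=4 CCAaggbb=2 CCaaGGBB=1 CCaaGGBb=2 CCaaGGbb=1 CCaaGgBB=2 CCaaGgBb=4 CCaaGgbb=2 CCaaggBB=1 CCaaggBb=2 CCaaggbb=1 CcAAGGBB=2 CcAAGGBb=4 CcAAGGbb=2 CcAAGgBB=4 CcAAGgBb=8 CcAAGgbb=4 CcAAggBB=2 CcAAggBb=4 CcAAggbb=2 CcAaGGBB=4 CcAaGGBb=8 CcAaGGbb=4 CcAaGgBB=8 CcAaGgBb=16 CcAaGgbb=8 CcAaggBB=4 CcAaggBb=8 CcAaggbb=4 CcaaGGBB=2 CcaaGGBb=4 CcaaGGbb=2 CcaaGgBB=4 CcaaGgBb=8 CcaaGgbb=4 CcaaggBB=2 CcaaggBb=4 Ccaaggbb=2 ccAAGGBB=1 ccAAGGBb=2 ccAAGGbb=1 ccAAGgBB=2 ccAAGgBb=4 ccAAGgbb=2 ccAAggBB=1 ccAAggBb=2 ccAAggbb=1 ccAaGGBB=2 ccAaGGBb=4 ccAaGGbb=2 ccAaGgBB=4 ccAaGgBb=8 ccAaGgbb=4 ccAaggBB=2 ccAaggBb=4 ccAaggbb=2 ccaaGGBB=1 ccaaGGBb=2 ccaaGGbb=1 ccaaGgBB=2 ccaaGgBb=4 ccaaGgbb=2 ccaaggBB=1 ccaaggBb=2 ccaaggbb=1
C_ aa gg bb hits 3/256; gcd=1; 3÷1/256÷1 = 3/256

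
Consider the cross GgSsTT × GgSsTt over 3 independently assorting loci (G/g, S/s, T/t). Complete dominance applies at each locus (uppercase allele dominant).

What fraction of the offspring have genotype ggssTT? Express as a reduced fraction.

P(ggssTT) = 1/32

GgSsTT gametes: GST×2, GsT×2, gST×2, gsT×2
GgSsTt gametes: GST×1, GSt×1, GsT×1, Gst×1, gST×1, gSt×1, gsT×1, gst×1
GgSsTT×GgSsTt grid (8·8=64): GGSSTT=2 GGSSTt=2 GGSsTT=4 GGSsTt=4 GGssTT=2 GGssTt=2 GgSSTT=4 GgSSTt=4 GgSsTT=8 GgSsTt=8 GgssTT=4 GgssTt=4 ggSSTT=2 ggSSTt=2 ggSsTT=4 ggSsTt=4 ggssTT=2 ggssTt=2
ggssTT hits 2/64; gcd=2; 2÷2/64÷2 = 1/32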